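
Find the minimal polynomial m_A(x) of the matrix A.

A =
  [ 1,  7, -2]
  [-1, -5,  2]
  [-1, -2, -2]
x^3 + 6*x^2 + 12*x + 8

The characteristic polynomial is χ_A(x) = (x + 2)^3, so the eigenvalues are known. The minimal polynomial is
  m_A(x) = Π_λ (x − λ)^{k_λ}
where k_λ is the size of the *largest* Jordan block for λ (equivalently, the smallest k with (A − λI)^k v = 0 for every generalised eigenvector v of λ).

  λ = -2: largest Jordan block has size 3, contributing (x + 2)^3

So m_A(x) = (x + 2)^3 = x^3 + 6*x^2 + 12*x + 8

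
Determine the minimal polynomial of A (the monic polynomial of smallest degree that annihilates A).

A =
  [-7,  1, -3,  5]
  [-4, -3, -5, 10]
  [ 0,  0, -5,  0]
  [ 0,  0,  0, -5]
x^3 + 15*x^2 + 75*x + 125

The characteristic polynomial is χ_A(x) = (x + 5)^4, so the eigenvalues are known. The minimal polynomial is
  m_A(x) = Π_λ (x − λ)^{k_λ}
where k_λ is the size of the *largest* Jordan block for λ (equivalently, the smallest k with (A − λI)^k v = 0 for every generalised eigenvector v of λ).

  λ = -5: largest Jordan block has size 3, contributing (x + 5)^3

So m_A(x) = (x + 5)^3 = x^3 + 15*x^2 + 75*x + 125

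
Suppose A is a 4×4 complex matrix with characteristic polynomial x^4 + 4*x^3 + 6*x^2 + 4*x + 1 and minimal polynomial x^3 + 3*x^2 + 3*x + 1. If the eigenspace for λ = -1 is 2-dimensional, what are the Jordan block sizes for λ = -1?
Block sizes for λ = -1: [3, 1]

Step 1 — from the characteristic polynomial, algebraic multiplicity of λ = -1 is 4. From dim ker(A − (-1)·I) = 2, there are exactly 2 Jordan blocks for λ = -1.
Step 2 — from the minimal polynomial, the factor (x + 1)^3 tells us the largest block for λ = -1 has size 3.
Step 3 — with total size 4, 2 blocks, and largest block 3, the block sizes (in nonincreasing order) are [3, 1].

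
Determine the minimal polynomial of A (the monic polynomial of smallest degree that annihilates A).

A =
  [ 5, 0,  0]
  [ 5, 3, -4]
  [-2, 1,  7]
x^3 - 15*x^2 + 75*x - 125

The characteristic polynomial is χ_A(x) = (x - 5)^3, so the eigenvalues are known. The minimal polynomial is
  m_A(x) = Π_λ (x − λ)^{k_λ}
where k_λ is the size of the *largest* Jordan block for λ (equivalently, the smallest k with (A − λI)^k v = 0 for every generalised eigenvector v of λ).

  λ = 5: largest Jordan block has size 3, contributing (x − 5)^3

So m_A(x) = (x - 5)^3 = x^3 - 15*x^2 + 75*x - 125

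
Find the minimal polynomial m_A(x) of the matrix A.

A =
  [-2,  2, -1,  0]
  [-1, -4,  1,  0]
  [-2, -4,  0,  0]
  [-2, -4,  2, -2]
x^3 + 6*x^2 + 12*x + 8

The characteristic polynomial is χ_A(x) = (x + 2)^4, so the eigenvalues are known. The minimal polynomial is
  m_A(x) = Π_λ (x − λ)^{k_λ}
where k_λ is the size of the *largest* Jordan block for λ (equivalently, the smallest k with (A − λI)^k v = 0 for every generalised eigenvector v of λ).

  λ = -2: largest Jordan block has size 3, contributing (x + 2)^3

So m_A(x) = (x + 2)^3 = x^3 + 6*x^2 + 12*x + 8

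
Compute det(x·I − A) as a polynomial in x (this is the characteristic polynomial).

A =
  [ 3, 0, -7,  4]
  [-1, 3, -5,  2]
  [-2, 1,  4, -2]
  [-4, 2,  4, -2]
x^4 - 8*x^3 + 24*x^2 - 32*x + 16

Expanding det(x·I − A) (e.g. by cofactor expansion or by noting that A is similar to its Jordan form J, which has the same characteristic polynomial as A) gives
  χ_A(x) = x^4 - 8*x^3 + 24*x^2 - 32*x + 16
which factors as (x - 2)^4. The eigenvalues (with algebraic multiplicities) are λ = 2 with multiplicity 4.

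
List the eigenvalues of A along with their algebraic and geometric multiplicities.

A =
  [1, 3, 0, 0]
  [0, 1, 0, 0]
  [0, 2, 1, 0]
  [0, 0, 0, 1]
λ = 1: alg = 4, geom = 3

Step 1 — factor the characteristic polynomial to read off the algebraic multiplicities:
  χ_A(x) = (x - 1)^4

Step 2 — compute geometric multiplicities via the rank-nullity identity g(λ) = n − rank(A − λI):
  rank(A − (1)·I) = 1, so dim ker(A − (1)·I) = n − 1 = 3

Summary:
  λ = 1: algebraic multiplicity = 4, geometric multiplicity = 3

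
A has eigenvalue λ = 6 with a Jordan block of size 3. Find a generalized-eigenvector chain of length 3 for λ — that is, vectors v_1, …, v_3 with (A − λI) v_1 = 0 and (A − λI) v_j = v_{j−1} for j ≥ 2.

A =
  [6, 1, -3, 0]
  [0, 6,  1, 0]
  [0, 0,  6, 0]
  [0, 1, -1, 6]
A Jordan chain for λ = 6 of length 3:
v_1 = (1, 0, 0, 1)ᵀ
v_2 = (-3, 1, 0, -1)ᵀ
v_3 = (0, 0, 1, 0)ᵀ

Let N = A − (6)·I. We want v_3 with N^3 v_3 = 0 but N^2 v_3 ≠ 0; then v_{j-1} := N · v_j for j = 3, …, 2.

Pick v_3 = (0, 0, 1, 0)ᵀ.
Then v_2 = N · v_3 = (-3, 1, 0, -1)ᵀ.
Then v_1 = N · v_2 = (1, 0, 0, 1)ᵀ.

Sanity check: (A − (6)·I) v_1 = (0, 0, 0, 0)ᵀ = 0. ✓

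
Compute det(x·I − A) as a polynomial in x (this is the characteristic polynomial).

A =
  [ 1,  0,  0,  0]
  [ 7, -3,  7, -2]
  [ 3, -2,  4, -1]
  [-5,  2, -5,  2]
x^4 - 4*x^3 + 6*x^2 - 4*x + 1

Expanding det(x·I − A) (e.g. by cofactor expansion or by noting that A is similar to its Jordan form J, which has the same characteristic polynomial as A) gives
  χ_A(x) = x^4 - 4*x^3 + 6*x^2 - 4*x + 1
which factors as (x - 1)^4. The eigenvalues (with algebraic multiplicities) are λ = 1 with multiplicity 4.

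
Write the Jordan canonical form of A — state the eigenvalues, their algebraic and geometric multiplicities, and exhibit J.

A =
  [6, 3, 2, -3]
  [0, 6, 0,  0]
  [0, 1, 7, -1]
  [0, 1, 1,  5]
J_3(6) ⊕ J_1(6)

The characteristic polynomial is
  det(x·I − A) = x^4 - 24*x^3 + 216*x^2 - 864*x + 1296 = (x - 6)^4

Eigenvalues and multiplicities (the geometric multiplicity of λ is n − rank(A − λI), which equals the number of Jordan blocks for λ):
  λ = 6: algebraic multiplicity = 4, geometric multiplicity = 2

Determining the block sizes for each eigenvalue:
  λ = 6: with am = 4 and gm = 2, the partition is not yet determined (e.g. several partitions of 4 into 2 parts exist). Let N = A − (6)·I. Computing rank(N^1) = 2, rank(N^2) = 1, rank(N^3) = 0; the number of blocks of size ≥ j is rank(N^{j−1}) − rank(N^j), giving [2, 1, 1]. So we have 1 block(s) of size 3, 1 block(s) of size 1 → block sizes [3, 1]

Assembling the blocks gives a Jordan form
J =
  [6, 1, 0, 0]
  [0, 6, 1, 0]
  [0, 0, 6, 0]
  [0, 0, 0, 6]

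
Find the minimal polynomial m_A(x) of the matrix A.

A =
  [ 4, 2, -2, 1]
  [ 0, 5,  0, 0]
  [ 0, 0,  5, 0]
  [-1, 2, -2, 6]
x^2 - 10*x + 25

The characteristic polynomial is χ_A(x) = (x - 5)^4, so the eigenvalues are known. The minimal polynomial is
  m_A(x) = Π_λ (x − λ)^{k_λ}
where k_λ is the size of the *largest* Jordan block for λ (equivalently, the smallest k with (A − λI)^k v = 0 for every generalised eigenvector v of λ).

  λ = 5: largest Jordan block has size 2, contributing (x − 5)^2

So m_A(x) = (x - 5)^2 = x^2 - 10*x + 25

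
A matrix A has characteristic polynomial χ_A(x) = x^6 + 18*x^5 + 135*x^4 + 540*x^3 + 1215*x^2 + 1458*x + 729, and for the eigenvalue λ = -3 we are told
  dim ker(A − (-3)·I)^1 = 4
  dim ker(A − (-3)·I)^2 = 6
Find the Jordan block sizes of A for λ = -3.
Block sizes for λ = -3: [2, 2, 1, 1]

From the dimensions of kernels of powers, the number of Jordan blocks of size at least j is d_j − d_{j−1} where d_j = dim ker(N^j) (with d_0 = 0). Computing the differences gives [4, 2].
The number of blocks of size exactly k is (#blocks of size ≥ k) − (#blocks of size ≥ k + 1), so the partition is: 2 block(s) of size 1, 2 block(s) of size 2.
In nonincreasing order the block sizes are [2, 2, 1, 1].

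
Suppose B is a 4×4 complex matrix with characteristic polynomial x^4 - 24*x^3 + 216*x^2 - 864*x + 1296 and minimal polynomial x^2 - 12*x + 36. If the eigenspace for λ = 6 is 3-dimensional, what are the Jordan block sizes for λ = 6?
Block sizes for λ = 6: [2, 1, 1]

Step 1 — from the characteristic polynomial, algebraic multiplicity of λ = 6 is 4. From dim ker(B − (6)·I) = 3, there are exactly 3 Jordan blocks for λ = 6.
Step 2 — from the minimal polynomial, the factor (x − 6)^2 tells us the largest block for λ = 6 has size 2.
Step 3 — with total size 4, 3 blocks, and largest block 2, the block sizes (in nonincreasing order) are [2, 1, 1].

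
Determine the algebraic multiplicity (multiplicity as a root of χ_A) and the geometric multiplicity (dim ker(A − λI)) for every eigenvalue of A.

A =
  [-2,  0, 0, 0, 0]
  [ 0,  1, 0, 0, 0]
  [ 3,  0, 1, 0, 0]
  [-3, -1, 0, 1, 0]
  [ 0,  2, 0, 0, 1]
λ = -2: alg = 1, geom = 1; λ = 1: alg = 4, geom = 3

Step 1 — factor the characteristic polynomial to read off the algebraic multiplicities:
  χ_A(x) = (x - 1)^4*(x + 2)

Step 2 — compute geometric multiplicities via the rank-nullity identity g(λ) = n − rank(A − λI):
  rank(A − (-2)·I) = 4, so dim ker(A − (-2)·I) = n − 4 = 1
  rank(A − (1)·I) = 2, so dim ker(A − (1)·I) = n − 2 = 3

Summary:
  λ = -2: algebraic multiplicity = 1, geometric multiplicity = 1
  λ = 1: algebraic multiplicity = 4, geometric multiplicity = 3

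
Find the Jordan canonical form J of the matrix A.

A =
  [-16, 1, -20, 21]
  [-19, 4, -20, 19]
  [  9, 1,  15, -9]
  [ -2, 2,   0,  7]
J_1(-5) ⊕ J_2(5) ⊕ J_1(5)

The characteristic polynomial is
  det(x·I − A) = x^4 - 10*x^3 + 250*x - 625 = (x - 5)^3*(x + 5)

Eigenvalues and multiplicities (the geometric multiplicity of λ is n − rank(A − λI), which equals the number of Jordan blocks for λ):
  λ = -5: algebraic multiplicity = 1, geometric multiplicity = 1
  λ = 5: algebraic multiplicity = 3, geometric multiplicity = 2

Determining the block sizes for each eigenvalue:
  λ = -5: one block (gm = 1), so the single block has size am = 1 → block sizes [1]
  λ = 5: 2 blocks summing to 3 forces exactly one block of size 2 and the rest size 1 → block sizes [2, 1]

Assembling the blocks gives a Jordan form
J =
  [-5, 0, 0, 0]
  [ 0, 5, 1, 0]
  [ 0, 0, 5, 0]
  [ 0, 0, 0, 5]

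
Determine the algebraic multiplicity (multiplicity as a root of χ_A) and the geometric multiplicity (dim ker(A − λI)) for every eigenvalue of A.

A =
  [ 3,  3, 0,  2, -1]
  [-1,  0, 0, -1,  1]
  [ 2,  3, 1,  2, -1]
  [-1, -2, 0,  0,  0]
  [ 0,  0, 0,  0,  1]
λ = 1: alg = 5, geom = 3

Step 1 — factor the characteristic polynomial to read off the algebraic multiplicities:
  χ_A(x) = (x - 1)^5

Step 2 — compute geometric multiplicities via the rank-nullity identity g(λ) = n − rank(A − λI):
  rank(A − (1)·I) = 2, so dim ker(A − (1)·I) = n − 2 = 3

Summary:
  λ = 1: algebraic multiplicity = 5, geometric multiplicity = 3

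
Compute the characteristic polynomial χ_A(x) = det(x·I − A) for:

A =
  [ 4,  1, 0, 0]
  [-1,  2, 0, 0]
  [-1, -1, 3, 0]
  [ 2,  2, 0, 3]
x^4 - 12*x^3 + 54*x^2 - 108*x + 81

Expanding det(x·I − A) (e.g. by cofactor expansion or by noting that A is similar to its Jordan form J, which has the same characteristic polynomial as A) gives
  χ_A(x) = x^4 - 12*x^3 + 54*x^2 - 108*x + 81
which factors as (x - 3)^4. The eigenvalues (with algebraic multiplicities) are λ = 3 with multiplicity 4.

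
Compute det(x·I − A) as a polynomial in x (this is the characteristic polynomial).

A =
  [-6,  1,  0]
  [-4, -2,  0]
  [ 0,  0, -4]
x^3 + 12*x^2 + 48*x + 64

Expanding det(x·I − A) (e.g. by cofactor expansion or by noting that A is similar to its Jordan form J, which has the same characteristic polynomial as A) gives
  χ_A(x) = x^3 + 12*x^2 + 48*x + 64
which factors as (x + 4)^3. The eigenvalues (with algebraic multiplicities) are λ = -4 with multiplicity 3.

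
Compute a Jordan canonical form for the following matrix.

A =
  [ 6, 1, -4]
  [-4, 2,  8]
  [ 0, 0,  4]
J_2(4) ⊕ J_1(4)

The characteristic polynomial is
  det(x·I − A) = x^3 - 12*x^2 + 48*x - 64 = (x - 4)^3

Eigenvalues and multiplicities (the geometric multiplicity of λ is n − rank(A − λI), which equals the number of Jordan blocks for λ):
  λ = 4: algebraic multiplicity = 3, geometric multiplicity = 2

Determining the block sizes for each eigenvalue:
  λ = 4: 2 blocks summing to 3 forces exactly one block of size 2 and the rest size 1 → block sizes [2, 1]

Assembling the blocks gives a Jordan form
J =
  [4, 1, 0]
  [0, 4, 0]
  [0, 0, 4]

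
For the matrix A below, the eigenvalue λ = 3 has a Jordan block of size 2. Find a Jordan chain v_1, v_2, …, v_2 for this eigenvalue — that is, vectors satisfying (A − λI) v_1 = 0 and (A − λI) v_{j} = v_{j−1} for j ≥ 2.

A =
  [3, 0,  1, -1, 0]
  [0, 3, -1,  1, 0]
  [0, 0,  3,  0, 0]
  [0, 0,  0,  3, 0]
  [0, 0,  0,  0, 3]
A Jordan chain for λ = 3 of length 2:
v_1 = (1, -1, 0, 0, 0)ᵀ
v_2 = (0, 0, 1, 0, 0)ᵀ

Let N = A − (3)·I. We want v_2 with N^2 v_2 = 0 but N^1 v_2 ≠ 0; then v_{j-1} := N · v_j for j = 2, …, 2.

Pick v_2 = (0, 0, 1, 0, 0)ᵀ.
Then v_1 = N · v_2 = (1, -1, 0, 0, 0)ᵀ.

Sanity check: (A − (3)·I) v_1 = (0, 0, 0, 0, 0)ᵀ = 0. ✓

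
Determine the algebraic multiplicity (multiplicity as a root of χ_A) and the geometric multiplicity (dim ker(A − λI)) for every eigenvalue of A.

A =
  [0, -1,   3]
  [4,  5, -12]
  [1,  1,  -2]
λ = 1: alg = 3, geom = 2

Step 1 — factor the characteristic polynomial to read off the algebraic multiplicities:
  χ_A(x) = (x - 1)^3

Step 2 — compute geometric multiplicities via the rank-nullity identity g(λ) = n − rank(A − λI):
  rank(A − (1)·I) = 1, so dim ker(A − (1)·I) = n − 1 = 2

Summary:
  λ = 1: algebraic multiplicity = 3, geometric multiplicity = 2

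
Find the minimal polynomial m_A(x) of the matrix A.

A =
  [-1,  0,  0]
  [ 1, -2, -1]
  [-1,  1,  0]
x^2 + 2*x + 1

The characteristic polynomial is χ_A(x) = (x + 1)^3, so the eigenvalues are known. The minimal polynomial is
  m_A(x) = Π_λ (x − λ)^{k_λ}
where k_λ is the size of the *largest* Jordan block for λ (equivalently, the smallest k with (A − λI)^k v = 0 for every generalised eigenvector v of λ).

  λ = -1: largest Jordan block has size 2, contributing (x + 1)^2

So m_A(x) = (x + 1)^2 = x^2 + 2*x + 1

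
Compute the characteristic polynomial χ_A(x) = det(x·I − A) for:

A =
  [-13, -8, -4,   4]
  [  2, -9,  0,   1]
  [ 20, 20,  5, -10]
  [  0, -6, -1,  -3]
x^4 + 20*x^3 + 150*x^2 + 500*x + 625

Expanding det(x·I − A) (e.g. by cofactor expansion or by noting that A is similar to its Jordan form J, which has the same characteristic polynomial as A) gives
  χ_A(x) = x^4 + 20*x^3 + 150*x^2 + 500*x + 625
which factors as (x + 5)^4. The eigenvalues (with algebraic multiplicities) are λ = -5 with multiplicity 4.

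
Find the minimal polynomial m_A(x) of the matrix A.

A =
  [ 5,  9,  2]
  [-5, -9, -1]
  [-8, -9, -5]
x^3 + 9*x^2 + 27*x + 27

The characteristic polynomial is χ_A(x) = (x + 3)^3, so the eigenvalues are known. The minimal polynomial is
  m_A(x) = Π_λ (x − λ)^{k_λ}
where k_λ is the size of the *largest* Jordan block for λ (equivalently, the smallest k with (A − λI)^k v = 0 for every generalised eigenvector v of λ).

  λ = -3: largest Jordan block has size 3, contributing (x + 3)^3

So m_A(x) = (x + 3)^3 = x^3 + 9*x^2 + 27*x + 27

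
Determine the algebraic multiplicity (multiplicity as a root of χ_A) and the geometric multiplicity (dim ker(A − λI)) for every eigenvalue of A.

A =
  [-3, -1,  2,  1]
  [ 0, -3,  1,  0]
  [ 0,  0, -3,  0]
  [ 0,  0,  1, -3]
λ = -3: alg = 4, geom = 2

Step 1 — factor the characteristic polynomial to read off the algebraic multiplicities:
  χ_A(x) = (x + 3)^4

Step 2 — compute geometric multiplicities via the rank-nullity identity g(λ) = n − rank(A − λI):
  rank(A − (-3)·I) = 2, so dim ker(A − (-3)·I) = n − 2 = 2

Summary:
  λ = -3: algebraic multiplicity = 4, geometric multiplicity = 2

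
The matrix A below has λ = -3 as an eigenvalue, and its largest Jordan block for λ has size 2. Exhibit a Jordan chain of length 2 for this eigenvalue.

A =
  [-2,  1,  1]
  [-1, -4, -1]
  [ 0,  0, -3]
A Jordan chain for λ = -3 of length 2:
v_1 = (1, -1, 0)ᵀ
v_2 = (1, 0, 0)ᵀ

Let N = A − (-3)·I. We want v_2 with N^2 v_2 = 0 but N^1 v_2 ≠ 0; then v_{j-1} := N · v_j for j = 2, …, 2.

Pick v_2 = (1, 0, 0)ᵀ.
Then v_1 = N · v_2 = (1, -1, 0)ᵀ.

Sanity check: (A − (-3)·I) v_1 = (0, 0, 0)ᵀ = 0. ✓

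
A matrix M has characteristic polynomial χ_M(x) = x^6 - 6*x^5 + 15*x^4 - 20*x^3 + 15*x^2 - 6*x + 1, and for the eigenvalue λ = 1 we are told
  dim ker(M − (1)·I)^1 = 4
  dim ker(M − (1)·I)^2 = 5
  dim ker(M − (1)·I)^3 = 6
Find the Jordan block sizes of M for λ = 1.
Block sizes for λ = 1: [3, 1, 1, 1]

From the dimensions of kernels of powers, the number of Jordan blocks of size at least j is d_j − d_{j−1} where d_j = dim ker(N^j) (with d_0 = 0). Computing the differences gives [4, 1, 1].
The number of blocks of size exactly k is (#blocks of size ≥ k) − (#blocks of size ≥ k + 1), so the partition is: 3 block(s) of size 1, 1 block(s) of size 3.
In nonincreasing order the block sizes are [3, 1, 1, 1].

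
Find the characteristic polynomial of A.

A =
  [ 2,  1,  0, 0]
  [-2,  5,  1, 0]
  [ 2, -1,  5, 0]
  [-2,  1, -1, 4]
x^4 - 16*x^3 + 96*x^2 - 256*x + 256

Expanding det(x·I − A) (e.g. by cofactor expansion or by noting that A is similar to its Jordan form J, which has the same characteristic polynomial as A) gives
  χ_A(x) = x^4 - 16*x^3 + 96*x^2 - 256*x + 256
which factors as (x - 4)^4. The eigenvalues (with algebraic multiplicities) are λ = 4 with multiplicity 4.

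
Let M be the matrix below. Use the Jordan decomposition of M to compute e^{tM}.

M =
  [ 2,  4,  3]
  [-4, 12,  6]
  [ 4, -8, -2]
e^{tM} =
  [-2*t*exp(4*t) + exp(4*t), 4*t*exp(4*t), 3*t*exp(4*t)]
  [-4*t*exp(4*t), 8*t*exp(4*t) + exp(4*t), 6*t*exp(4*t)]
  [4*t*exp(4*t), -8*t*exp(4*t), -6*t*exp(4*t) + exp(4*t)]

Strategy: write M = P · J · P⁻¹ where J is a Jordan canonical form, so e^{tM} = P · e^{tJ} · P⁻¹, and e^{tJ} can be computed block-by-block.

M has Jordan form
J =
  [4, 1, 0]
  [0, 4, 0]
  [0, 0, 4]
(up to reordering of blocks).

Per-block formulas:
  For a 2×2 Jordan block J_2(4): exp(t · J_2(4)) = e^(4t)·(I + t·N), where N is the 2×2 nilpotent shift.
  For a 1×1 block at λ = 4: exp(t · [4]) = [e^(4t)].

After assembling e^{tJ} and conjugating by P, we get:

e^{tM} =
  [-2*t*exp(4*t) + exp(4*t), 4*t*exp(4*t), 3*t*exp(4*t)]
  [-4*t*exp(4*t), 8*t*exp(4*t) + exp(4*t), 6*t*exp(4*t)]
  [4*t*exp(4*t), -8*t*exp(4*t), -6*t*exp(4*t) + exp(4*t)]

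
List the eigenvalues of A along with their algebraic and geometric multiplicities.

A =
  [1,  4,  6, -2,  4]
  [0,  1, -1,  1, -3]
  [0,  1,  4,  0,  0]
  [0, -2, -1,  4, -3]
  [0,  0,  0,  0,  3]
λ = 1: alg = 1, geom = 1; λ = 3: alg = 4, geom = 2

Step 1 — factor the characteristic polynomial to read off the algebraic multiplicities:
  χ_A(x) = (x - 3)^4*(x - 1)

Step 2 — compute geometric multiplicities via the rank-nullity identity g(λ) = n − rank(A − λI):
  rank(A − (1)·I) = 4, so dim ker(A − (1)·I) = n − 4 = 1
  rank(A − (3)·I) = 3, so dim ker(A − (3)·I) = n − 3 = 2

Summary:
  λ = 1: algebraic multiplicity = 1, geometric multiplicity = 1
  λ = 3: algebraic multiplicity = 4, geometric multiplicity = 2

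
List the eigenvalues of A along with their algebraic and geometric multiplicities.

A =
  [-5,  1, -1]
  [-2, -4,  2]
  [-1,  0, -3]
λ = -4: alg = 3, geom = 1

Step 1 — factor the characteristic polynomial to read off the algebraic multiplicities:
  χ_A(x) = (x + 4)^3

Step 2 — compute geometric multiplicities via the rank-nullity identity g(λ) = n − rank(A − λI):
  rank(A − (-4)·I) = 2, so dim ker(A − (-4)·I) = n − 2 = 1

Summary:
  λ = -4: algebraic multiplicity = 3, geometric multiplicity = 1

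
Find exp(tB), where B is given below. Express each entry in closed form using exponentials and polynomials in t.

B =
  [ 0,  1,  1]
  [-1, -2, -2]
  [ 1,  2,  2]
e^{tB} =
  [1, t, t]
  [-t, -t^2/2 - 2*t + 1, -t^2/2 - 2*t]
  [t, t^2/2 + 2*t, t^2/2 + 2*t + 1]

Strategy: write B = P · J · P⁻¹ where J is a Jordan canonical form, so e^{tB} = P · e^{tJ} · P⁻¹, and e^{tJ} can be computed block-by-block.

B has Jordan form
J =
  [0, 1, 0]
  [0, 0, 1]
  [0, 0, 0]
(up to reordering of blocks).

Per-block formulas:
  For a 3×3 Jordan block J_3(0): exp(t · J_3(0)) = e^(0t)·(I + t·N + (t^2/2)·N^2), where N is the 3×3 nilpotent shift.

After assembling e^{tJ} and conjugating by P, we get:

e^{tB} =
  [1, t, t]
  [-t, -t^2/2 - 2*t + 1, -t^2/2 - 2*t]
  [t, t^2/2 + 2*t, t^2/2 + 2*t + 1]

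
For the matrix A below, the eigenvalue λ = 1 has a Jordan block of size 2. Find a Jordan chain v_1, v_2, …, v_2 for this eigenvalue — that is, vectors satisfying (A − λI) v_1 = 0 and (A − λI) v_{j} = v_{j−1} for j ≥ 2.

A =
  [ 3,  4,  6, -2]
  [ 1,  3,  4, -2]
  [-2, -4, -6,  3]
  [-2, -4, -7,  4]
A Jordan chain for λ = 1 of length 2:
v_1 = (2, 1, -2, -2)ᵀ
v_2 = (1, 0, 0, 0)ᵀ

Let N = A − (1)·I. We want v_2 with N^2 v_2 = 0 but N^1 v_2 ≠ 0; then v_{j-1} := N · v_j for j = 2, …, 2.

Pick v_2 = (1, 0, 0, 0)ᵀ.
Then v_1 = N · v_2 = (2, 1, -2, -2)ᵀ.

Sanity check: (A − (1)·I) v_1 = (0, 0, 0, 0)ᵀ = 0. ✓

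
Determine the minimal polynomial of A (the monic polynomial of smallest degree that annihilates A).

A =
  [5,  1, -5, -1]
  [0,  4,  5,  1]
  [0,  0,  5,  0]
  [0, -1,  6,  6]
x^3 - 15*x^2 + 75*x - 125

The characteristic polynomial is χ_A(x) = (x - 5)^4, so the eigenvalues are known. The minimal polynomial is
  m_A(x) = Π_λ (x − λ)^{k_λ}
where k_λ is the size of the *largest* Jordan block for λ (equivalently, the smallest k with (A − λI)^k v = 0 for every generalised eigenvector v of λ).

  λ = 5: largest Jordan block has size 3, contributing (x − 5)^3

So m_A(x) = (x - 5)^3 = x^3 - 15*x^2 + 75*x - 125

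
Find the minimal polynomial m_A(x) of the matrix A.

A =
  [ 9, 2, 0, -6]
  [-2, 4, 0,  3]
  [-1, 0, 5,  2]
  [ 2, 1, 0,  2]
x^2 - 10*x + 25

The characteristic polynomial is χ_A(x) = (x - 5)^4, so the eigenvalues are known. The minimal polynomial is
  m_A(x) = Π_λ (x − λ)^{k_λ}
where k_λ is the size of the *largest* Jordan block for λ (equivalently, the smallest k with (A − λI)^k v = 0 for every generalised eigenvector v of λ).

  λ = 5: largest Jordan block has size 2, contributing (x − 5)^2

So m_A(x) = (x - 5)^2 = x^2 - 10*x + 25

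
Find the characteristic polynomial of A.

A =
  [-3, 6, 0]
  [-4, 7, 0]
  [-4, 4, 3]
x^3 - 7*x^2 + 15*x - 9

Expanding det(x·I − A) (e.g. by cofactor expansion or by noting that A is similar to its Jordan form J, which has the same characteristic polynomial as A) gives
  χ_A(x) = x^3 - 7*x^2 + 15*x - 9
which factors as (x - 3)^2*(x - 1). The eigenvalues (with algebraic multiplicities) are λ = 1 with multiplicity 1, λ = 3 with multiplicity 2.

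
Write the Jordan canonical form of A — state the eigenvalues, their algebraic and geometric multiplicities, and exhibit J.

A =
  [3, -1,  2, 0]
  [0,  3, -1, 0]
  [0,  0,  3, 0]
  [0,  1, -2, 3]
J_3(3) ⊕ J_1(3)

The characteristic polynomial is
  det(x·I − A) = x^4 - 12*x^3 + 54*x^2 - 108*x + 81 = (x - 3)^4

Eigenvalues and multiplicities (the geometric multiplicity of λ is n − rank(A − λI), which equals the number of Jordan blocks for λ):
  λ = 3: algebraic multiplicity = 4, geometric multiplicity = 2

Determining the block sizes for each eigenvalue:
  λ = 3: with am = 4 and gm = 2, the partition is not yet determined (e.g. several partitions of 4 into 2 parts exist). Let N = A − (3)·I. Computing rank(N^1) = 2, rank(N^2) = 1, rank(N^3) = 0; the number of blocks of size ≥ j is rank(N^{j−1}) − rank(N^j), giving [2, 1, 1]. So we have 1 block(s) of size 3, 1 block(s) of size 1 → block sizes [3, 1]

Assembling the blocks gives a Jordan form
J =
  [3, 1, 0, 0]
  [0, 3, 1, 0]
  [0, 0, 3, 0]
  [0, 0, 0, 3]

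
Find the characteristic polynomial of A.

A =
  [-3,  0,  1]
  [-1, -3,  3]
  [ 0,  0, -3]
x^3 + 9*x^2 + 27*x + 27

Expanding det(x·I − A) (e.g. by cofactor expansion or by noting that A is similar to its Jordan form J, which has the same characteristic polynomial as A) gives
  χ_A(x) = x^3 + 9*x^2 + 27*x + 27
which factors as (x + 3)^3. The eigenvalues (with algebraic multiplicities) are λ = -3 with multiplicity 3.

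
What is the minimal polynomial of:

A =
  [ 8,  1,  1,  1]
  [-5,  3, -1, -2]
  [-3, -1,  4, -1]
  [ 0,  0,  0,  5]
x^3 - 15*x^2 + 75*x - 125

The characteristic polynomial is χ_A(x) = (x - 5)^4, so the eigenvalues are known. The minimal polynomial is
  m_A(x) = Π_λ (x − λ)^{k_λ}
where k_λ is the size of the *largest* Jordan block for λ (equivalently, the smallest k with (A − λI)^k v = 0 for every generalised eigenvector v of λ).

  λ = 5: largest Jordan block has size 3, contributing (x − 5)^3

So m_A(x) = (x - 5)^3 = x^3 - 15*x^2 + 75*x - 125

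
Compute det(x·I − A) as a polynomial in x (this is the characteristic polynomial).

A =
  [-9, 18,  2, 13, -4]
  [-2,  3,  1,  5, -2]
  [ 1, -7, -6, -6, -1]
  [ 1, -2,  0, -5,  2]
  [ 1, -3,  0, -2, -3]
x^5 + 20*x^4 + 160*x^3 + 640*x^2 + 1280*x + 1024

Expanding det(x·I − A) (e.g. by cofactor expansion or by noting that A is similar to its Jordan form J, which has the same characteristic polynomial as A) gives
  χ_A(x) = x^5 + 20*x^4 + 160*x^3 + 640*x^2 + 1280*x + 1024
which factors as (x + 4)^5. The eigenvalues (with algebraic multiplicities) are λ = -4 with multiplicity 5.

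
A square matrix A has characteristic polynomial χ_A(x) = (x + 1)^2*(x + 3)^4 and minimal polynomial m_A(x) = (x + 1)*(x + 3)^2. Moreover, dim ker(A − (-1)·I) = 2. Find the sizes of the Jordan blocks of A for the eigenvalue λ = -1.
Block sizes for λ = -1: [1, 1]

Step 1 — from the characteristic polynomial, algebraic multiplicity of λ = -1 is 2. From dim ker(A − (-1)·I) = 2, there are exactly 2 Jordan blocks for λ = -1.
Step 2 — from the minimal polynomial, the factor (x + 1) tells us the largest block for λ = -1 has size 1.
Step 3 — with total size 2, 2 blocks, and largest block 1, the block sizes (in nonincreasing order) are [1, 1].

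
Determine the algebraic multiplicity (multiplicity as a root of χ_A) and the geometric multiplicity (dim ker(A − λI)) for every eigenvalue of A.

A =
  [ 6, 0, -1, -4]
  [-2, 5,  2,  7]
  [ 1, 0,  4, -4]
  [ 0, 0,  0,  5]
λ = 5: alg = 4, geom = 2

Step 1 — factor the characteristic polynomial to read off the algebraic multiplicities:
  χ_A(x) = (x - 5)^4

Step 2 — compute geometric multiplicities via the rank-nullity identity g(λ) = n − rank(A − λI):
  rank(A − (5)·I) = 2, so dim ker(A − (5)·I) = n − 2 = 2

Summary:
  λ = 5: algebraic multiplicity = 4, geometric multiplicity = 2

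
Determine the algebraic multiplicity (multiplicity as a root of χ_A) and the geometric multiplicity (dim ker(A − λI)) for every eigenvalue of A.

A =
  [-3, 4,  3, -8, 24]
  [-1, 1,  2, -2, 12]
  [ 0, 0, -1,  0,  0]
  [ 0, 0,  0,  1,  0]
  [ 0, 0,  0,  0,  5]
λ = -1: alg = 3, geom = 1; λ = 1: alg = 1, geom = 1; λ = 5: alg = 1, geom = 1

Step 1 — factor the characteristic polynomial to read off the algebraic multiplicities:
  χ_A(x) = (x - 5)*(x - 1)*(x + 1)^3

Step 2 — compute geometric multiplicities via the rank-nullity identity g(λ) = n − rank(A − λI):
  rank(A − (-1)·I) = 4, so dim ker(A − (-1)·I) = n − 4 = 1
  rank(A − (1)·I) = 4, so dim ker(A − (1)·I) = n − 4 = 1
  rank(A − (5)·I) = 4, so dim ker(A − (5)·I) = n − 4 = 1

Summary:
  λ = -1: algebraic multiplicity = 3, geometric multiplicity = 1
  λ = 1: algebraic multiplicity = 1, geometric multiplicity = 1
  λ = 5: algebraic multiplicity = 1, geometric multiplicity = 1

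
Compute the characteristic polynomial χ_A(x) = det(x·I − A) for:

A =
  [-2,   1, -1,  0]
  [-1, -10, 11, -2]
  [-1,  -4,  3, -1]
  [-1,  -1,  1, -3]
x^4 + 12*x^3 + 54*x^2 + 108*x + 81

Expanding det(x·I − A) (e.g. by cofactor expansion or by noting that A is similar to its Jordan form J, which has the same characteristic polynomial as A) gives
  χ_A(x) = x^4 + 12*x^3 + 54*x^2 + 108*x + 81
which factors as (x + 3)^4. The eigenvalues (with algebraic multiplicities) are λ = -3 with multiplicity 4.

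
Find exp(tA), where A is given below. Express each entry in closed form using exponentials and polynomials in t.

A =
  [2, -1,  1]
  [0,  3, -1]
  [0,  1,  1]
e^{tA} =
  [exp(2*t), -t*exp(2*t), t*exp(2*t)]
  [0, t*exp(2*t) + exp(2*t), -t*exp(2*t)]
  [0, t*exp(2*t), -t*exp(2*t) + exp(2*t)]

Strategy: write A = P · J · P⁻¹ where J is a Jordan canonical form, so e^{tA} = P · e^{tJ} · P⁻¹, and e^{tJ} can be computed block-by-block.

A has Jordan form
J =
  [2, 1, 0]
  [0, 2, 0]
  [0, 0, 2]
(up to reordering of blocks).

Per-block formulas:
  For a 2×2 Jordan block J_2(2): exp(t · J_2(2)) = e^(2t)·(I + t·N), where N is the 2×2 nilpotent shift.
  For a 1×1 block at λ = 2: exp(t · [2]) = [e^(2t)].

After assembling e^{tJ} and conjugating by P, we get:

e^{tA} =
  [exp(2*t), -t*exp(2*t), t*exp(2*t)]
  [0, t*exp(2*t) + exp(2*t), -t*exp(2*t)]
  [0, t*exp(2*t), -t*exp(2*t) + exp(2*t)]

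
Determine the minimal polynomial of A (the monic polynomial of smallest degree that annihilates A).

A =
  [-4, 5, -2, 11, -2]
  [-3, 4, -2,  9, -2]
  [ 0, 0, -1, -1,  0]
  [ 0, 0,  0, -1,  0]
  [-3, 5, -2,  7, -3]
x^2 + 2*x + 1

The characteristic polynomial is χ_A(x) = (x + 1)^5, so the eigenvalues are known. The minimal polynomial is
  m_A(x) = Π_λ (x − λ)^{k_λ}
where k_λ is the size of the *largest* Jordan block for λ (equivalently, the smallest k with (A − λI)^k v = 0 for every generalised eigenvector v of λ).

  λ = -1: largest Jordan block has size 2, contributing (x + 1)^2

So m_A(x) = (x + 1)^2 = x^2 + 2*x + 1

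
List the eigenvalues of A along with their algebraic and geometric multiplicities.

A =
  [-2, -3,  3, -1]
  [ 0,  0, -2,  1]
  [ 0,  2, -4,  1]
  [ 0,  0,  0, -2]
λ = -2: alg = 4, geom = 2

Step 1 — factor the characteristic polynomial to read off the algebraic multiplicities:
  χ_A(x) = (x + 2)^4

Step 2 — compute geometric multiplicities via the rank-nullity identity g(λ) = n − rank(A − λI):
  rank(A − (-2)·I) = 2, so dim ker(A − (-2)·I) = n − 2 = 2

Summary:
  λ = -2: algebraic multiplicity = 4, geometric multiplicity = 2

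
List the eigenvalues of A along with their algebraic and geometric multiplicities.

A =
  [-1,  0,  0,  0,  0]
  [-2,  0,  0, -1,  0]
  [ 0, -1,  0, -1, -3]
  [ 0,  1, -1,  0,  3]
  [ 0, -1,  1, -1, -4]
λ = -1: alg = 5, geom = 3

Step 1 — factor the characteristic polynomial to read off the algebraic multiplicities:
  χ_A(x) = (x + 1)^5

Step 2 — compute geometric multiplicities via the rank-nullity identity g(λ) = n − rank(A − λI):
  rank(A − (-1)·I) = 2, so dim ker(A − (-1)·I) = n − 2 = 3

Summary:
  λ = -1: algebraic multiplicity = 5, geometric multiplicity = 3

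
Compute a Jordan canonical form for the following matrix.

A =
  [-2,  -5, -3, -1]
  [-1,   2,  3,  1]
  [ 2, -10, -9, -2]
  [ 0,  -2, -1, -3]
J_3(-3) ⊕ J_1(-3)

The characteristic polynomial is
  det(x·I − A) = x^4 + 12*x^3 + 54*x^2 + 108*x + 81 = (x + 3)^4

Eigenvalues and multiplicities (the geometric multiplicity of λ is n − rank(A − λI), which equals the number of Jordan blocks for λ):
  λ = -3: algebraic multiplicity = 4, geometric multiplicity = 2

Determining the block sizes for each eigenvalue:
  λ = -3: with am = 4 and gm = 2, the partition is not yet determined (e.g. several partitions of 4 into 2 parts exist). Let N = A − (-3)·I. Computing rank(N^1) = 2, rank(N^2) = 1, rank(N^3) = 0; the number of blocks of size ≥ j is rank(N^{j−1}) − rank(N^j), giving [2, 1, 1]. So we have 1 block(s) of size 3, 1 block(s) of size 1 → block sizes [3, 1]

Assembling the blocks gives a Jordan form
J =
  [-3,  1,  0,  0]
  [ 0, -3,  1,  0]
  [ 0,  0, -3,  0]
  [ 0,  0,  0, -3]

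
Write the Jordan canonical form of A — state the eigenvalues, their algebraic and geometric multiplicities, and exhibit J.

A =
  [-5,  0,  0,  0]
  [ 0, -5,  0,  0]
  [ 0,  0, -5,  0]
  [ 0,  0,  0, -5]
J_1(-5) ⊕ J_1(-5) ⊕ J_1(-5) ⊕ J_1(-5)

The characteristic polynomial is
  det(x·I − A) = x^4 + 20*x^3 + 150*x^2 + 500*x + 625 = (x + 5)^4

Eigenvalues and multiplicities (the geometric multiplicity of λ is n − rank(A − λI), which equals the number of Jordan blocks for λ):
  λ = -5: algebraic multiplicity = 4, geometric multiplicity = 4

Determining the block sizes for each eigenvalue:
  λ = -5: gm = am = 4, so every block has size 1 → block sizes [1, 1, 1, 1]

Assembling the blocks gives a Jordan form
J =
  [-5,  0,  0,  0]
  [ 0, -5,  0,  0]
  [ 0,  0, -5,  0]
  [ 0,  0,  0, -5]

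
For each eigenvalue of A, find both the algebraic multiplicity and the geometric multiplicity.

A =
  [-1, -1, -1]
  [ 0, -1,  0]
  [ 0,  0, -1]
λ = -1: alg = 3, geom = 2

Step 1 — factor the characteristic polynomial to read off the algebraic multiplicities:
  χ_A(x) = (x + 1)^3

Step 2 — compute geometric multiplicities via the rank-nullity identity g(λ) = n − rank(A − λI):
  rank(A − (-1)·I) = 1, so dim ker(A − (-1)·I) = n − 1 = 2

Summary:
  λ = -1: algebraic multiplicity = 3, geometric multiplicity = 2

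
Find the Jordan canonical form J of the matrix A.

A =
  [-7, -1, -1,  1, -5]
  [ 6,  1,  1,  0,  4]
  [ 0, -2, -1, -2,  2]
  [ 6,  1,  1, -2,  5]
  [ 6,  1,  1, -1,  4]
J_3(-1) ⊕ J_1(-1) ⊕ J_1(-1)

The characteristic polynomial is
  det(x·I − A) = x^5 + 5*x^4 + 10*x^3 + 10*x^2 + 5*x + 1 = (x + 1)^5

Eigenvalues and multiplicities (the geometric multiplicity of λ is n − rank(A − λI), which equals the number of Jordan blocks for λ):
  λ = -1: algebraic multiplicity = 5, geometric multiplicity = 3

Determining the block sizes for each eigenvalue:
  λ = -1: with am = 5 and gm = 3, the partition is not yet determined (e.g. several partitions of 5 into 3 parts exist). Let N = A − (-1)·I. Computing rank(N^1) = 2, rank(N^2) = 1, rank(N^3) = 0; the number of blocks of size ≥ j is rank(N^{j−1}) − rank(N^j), giving [3, 1, 1]. So we have 1 block(s) of size 3, 2 block(s) of size 1 → block sizes [3, 1, 1]

Assembling the blocks gives a Jordan form
J =
  [-1,  1,  0,  0,  0]
  [ 0, -1,  1,  0,  0]
  [ 0,  0, -1,  0,  0]
  [ 0,  0,  0, -1,  0]
  [ 0,  0,  0,  0, -1]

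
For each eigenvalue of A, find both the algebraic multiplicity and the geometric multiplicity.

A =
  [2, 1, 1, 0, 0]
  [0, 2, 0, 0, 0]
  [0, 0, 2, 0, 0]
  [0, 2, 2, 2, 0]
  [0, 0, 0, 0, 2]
λ = 2: alg = 5, geom = 4

Step 1 — factor the characteristic polynomial to read off the algebraic multiplicities:
  χ_A(x) = (x - 2)^5

Step 2 — compute geometric multiplicities via the rank-nullity identity g(λ) = n − rank(A − λI):
  rank(A − (2)·I) = 1, so dim ker(A − (2)·I) = n − 1 = 4

Summary:
  λ = 2: algebraic multiplicity = 5, geometric multiplicity = 4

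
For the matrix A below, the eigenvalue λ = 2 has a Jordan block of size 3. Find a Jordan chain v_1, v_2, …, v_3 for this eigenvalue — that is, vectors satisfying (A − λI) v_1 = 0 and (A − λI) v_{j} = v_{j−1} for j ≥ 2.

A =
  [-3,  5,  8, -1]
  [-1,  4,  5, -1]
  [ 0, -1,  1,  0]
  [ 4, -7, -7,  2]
A Jordan chain for λ = 2 of length 3:
v_1 = (0, 3, -3, -9)ᵀ
v_2 = (3, 4, -1, -3)ᵀ
v_3 = (1, 0, 1, 0)ᵀ

Let N = A − (2)·I. We want v_3 with N^3 v_3 = 0 but N^2 v_3 ≠ 0; then v_{j-1} := N · v_j for j = 3, …, 2.

Pick v_3 = (1, 0, 1, 0)ᵀ.
Then v_2 = N · v_3 = (3, 4, -1, -3)ᵀ.
Then v_1 = N · v_2 = (0, 3, -3, -9)ᵀ.

Sanity check: (A − (2)·I) v_1 = (0, 0, 0, 0)ᵀ = 0. ✓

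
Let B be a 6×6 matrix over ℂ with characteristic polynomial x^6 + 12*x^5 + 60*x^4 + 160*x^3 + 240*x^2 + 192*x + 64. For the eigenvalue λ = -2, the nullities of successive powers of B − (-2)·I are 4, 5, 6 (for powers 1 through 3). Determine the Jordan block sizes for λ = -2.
Block sizes for λ = -2: [3, 1, 1, 1]

From the dimensions of kernels of powers, the number of Jordan blocks of size at least j is d_j − d_{j−1} where d_j = dim ker(N^j) (with d_0 = 0). Computing the differences gives [4, 1, 1].
The number of blocks of size exactly k is (#blocks of size ≥ k) − (#blocks of size ≥ k + 1), so the partition is: 3 block(s) of size 1, 1 block(s) of size 3.
In nonincreasing order the block sizes are [3, 1, 1, 1].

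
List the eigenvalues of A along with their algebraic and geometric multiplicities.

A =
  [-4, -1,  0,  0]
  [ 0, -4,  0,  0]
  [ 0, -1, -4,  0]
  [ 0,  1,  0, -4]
λ = -4: alg = 4, geom = 3

Step 1 — factor the characteristic polynomial to read off the algebraic multiplicities:
  χ_A(x) = (x + 4)^4

Step 2 — compute geometric multiplicities via the rank-nullity identity g(λ) = n − rank(A − λI):
  rank(A − (-4)·I) = 1, so dim ker(A − (-4)·I) = n − 1 = 3

Summary:
  λ = -4: algebraic multiplicity = 4, geometric multiplicity = 3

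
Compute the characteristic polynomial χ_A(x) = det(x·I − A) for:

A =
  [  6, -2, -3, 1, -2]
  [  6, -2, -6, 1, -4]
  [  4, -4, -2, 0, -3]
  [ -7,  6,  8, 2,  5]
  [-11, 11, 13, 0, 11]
x^5 - 15*x^4 + 90*x^3 - 270*x^2 + 405*x - 243

Expanding det(x·I − A) (e.g. by cofactor expansion or by noting that A is similar to its Jordan form J, which has the same characteristic polynomial as A) gives
  χ_A(x) = x^5 - 15*x^4 + 90*x^3 - 270*x^2 + 405*x - 243
which factors as (x - 3)^5. The eigenvalues (with algebraic multiplicities) are λ = 3 with multiplicity 5.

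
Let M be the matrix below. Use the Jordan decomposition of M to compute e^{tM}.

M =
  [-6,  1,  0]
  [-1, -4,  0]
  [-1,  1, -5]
e^{tM} =
  [-t*exp(-5*t) + exp(-5*t), t*exp(-5*t), 0]
  [-t*exp(-5*t), t*exp(-5*t) + exp(-5*t), 0]
  [-t*exp(-5*t), t*exp(-5*t), exp(-5*t)]

Strategy: write M = P · J · P⁻¹ where J is a Jordan canonical form, so e^{tM} = P · e^{tJ} · P⁻¹, and e^{tJ} can be computed block-by-block.

M has Jordan form
J =
  [-5,  1,  0]
  [ 0, -5,  0]
  [ 0,  0, -5]
(up to reordering of blocks).

Per-block formulas:
  For a 2×2 Jordan block J_2(-5): exp(t · J_2(-5)) = e^(-5t)·(I + t·N), where N is the 2×2 nilpotent shift.
  For a 1×1 block at λ = -5: exp(t · [-5]) = [e^(-5t)].

After assembling e^{tJ} and conjugating by P, we get:

e^{tM} =
  [-t*exp(-5*t) + exp(-5*t), t*exp(-5*t), 0]
  [-t*exp(-5*t), t*exp(-5*t) + exp(-5*t), 0]
  [-t*exp(-5*t), t*exp(-5*t), exp(-5*t)]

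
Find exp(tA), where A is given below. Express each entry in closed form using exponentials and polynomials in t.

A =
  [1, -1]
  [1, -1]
e^{tA} =
  [t + 1, -t]
  [t, 1 - t]

Strategy: write A = P · J · P⁻¹ where J is a Jordan canonical form, so e^{tA} = P · e^{tJ} · P⁻¹, and e^{tJ} can be computed block-by-block.

A has Jordan form
J =
  [0, 1]
  [0, 0]
(up to reordering of blocks).

Per-block formulas:
  For a 2×2 Jordan block J_2(0): exp(t · J_2(0)) = e^(0t)·(I + t·N), where N is the 2×2 nilpotent shift.

After assembling e^{tJ} and conjugating by P, we get:

e^{tA} =
  [t + 1, -t]
  [t, 1 - t]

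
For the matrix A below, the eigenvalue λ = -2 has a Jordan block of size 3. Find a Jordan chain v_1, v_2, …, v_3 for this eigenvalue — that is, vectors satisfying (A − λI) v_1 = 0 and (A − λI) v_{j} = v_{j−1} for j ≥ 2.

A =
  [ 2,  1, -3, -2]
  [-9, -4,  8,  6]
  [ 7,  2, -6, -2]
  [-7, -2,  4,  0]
A Jordan chain for λ = -2 of length 3:
v_1 = (0, -4, -4, 4)ᵀ
v_2 = (4, -9, 7, -7)ᵀ
v_3 = (1, 0, 0, 0)ᵀ

Let N = A − (-2)·I. We want v_3 with N^3 v_3 = 0 but N^2 v_3 ≠ 0; then v_{j-1} := N · v_j for j = 3, …, 2.

Pick v_3 = (1, 0, 0, 0)ᵀ.
Then v_2 = N · v_3 = (4, -9, 7, -7)ᵀ.
Then v_1 = N · v_2 = (0, -4, -4, 4)ᵀ.

Sanity check: (A − (-2)·I) v_1 = (0, 0, 0, 0)ᵀ = 0. ✓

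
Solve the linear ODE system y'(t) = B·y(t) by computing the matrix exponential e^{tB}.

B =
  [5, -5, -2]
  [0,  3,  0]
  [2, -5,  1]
e^{tB} =
  [2*t*exp(3*t) + exp(3*t), -5*t*exp(3*t), -2*t*exp(3*t)]
  [0, exp(3*t), 0]
  [2*t*exp(3*t), -5*t*exp(3*t), -2*t*exp(3*t) + exp(3*t)]

Strategy: write B = P · J · P⁻¹ where J is a Jordan canonical form, so e^{tB} = P · e^{tJ} · P⁻¹, and e^{tJ} can be computed block-by-block.

B has Jordan form
J =
  [3, 1, 0]
  [0, 3, 0]
  [0, 0, 3]
(up to reordering of blocks).

Per-block formulas:
  For a 1×1 block at λ = 3: exp(t · [3]) = [e^(3t)].
  For a 2×2 Jordan block J_2(3): exp(t · J_2(3)) = e^(3t)·(I + t·N), where N is the 2×2 nilpotent shift.

After assembling e^{tJ} and conjugating by P, we get:

e^{tB} =
  [2*t*exp(3*t) + exp(3*t), -5*t*exp(3*t), -2*t*exp(3*t)]
  [0, exp(3*t), 0]
  [2*t*exp(3*t), -5*t*exp(3*t), -2*t*exp(3*t) + exp(3*t)]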